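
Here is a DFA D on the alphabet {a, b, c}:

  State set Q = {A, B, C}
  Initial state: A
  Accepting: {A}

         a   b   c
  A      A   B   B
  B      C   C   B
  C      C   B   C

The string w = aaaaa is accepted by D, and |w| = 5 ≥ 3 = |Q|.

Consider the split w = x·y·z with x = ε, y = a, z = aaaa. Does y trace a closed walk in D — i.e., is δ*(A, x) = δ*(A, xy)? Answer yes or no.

yes

State sequence: A -a-> A

After x (step 0): A. After xy (step 1): A.
They match, so y = a drives D around a cycle from A back to itself; pumping y any number of times keeps D in A before reading z, and xyⁱz ∈ L(D) for every i ≥ 0.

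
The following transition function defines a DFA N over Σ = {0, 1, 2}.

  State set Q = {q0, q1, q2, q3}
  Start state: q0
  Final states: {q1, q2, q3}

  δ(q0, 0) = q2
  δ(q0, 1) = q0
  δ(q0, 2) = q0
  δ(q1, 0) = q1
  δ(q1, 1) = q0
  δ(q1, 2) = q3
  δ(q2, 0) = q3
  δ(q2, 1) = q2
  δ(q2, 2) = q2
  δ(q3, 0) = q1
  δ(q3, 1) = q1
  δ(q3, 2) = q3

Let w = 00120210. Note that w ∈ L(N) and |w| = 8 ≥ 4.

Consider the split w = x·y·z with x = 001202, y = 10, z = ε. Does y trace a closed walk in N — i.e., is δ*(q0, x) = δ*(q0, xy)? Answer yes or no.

no

State sequence: q0 -0-> q2 -0-> q3 -1-> q1 -2-> q3 -0-> q1 -2-> q3 -1-> q1 -0-> q1

After x (step 6): q3. After xy (step 8): q1.
They differ (q3 ≠ q1), so y is not a cycle from the state after x; this split is not the one the pumping-lemma construction produces, and pumping y need not keep the string in L(N).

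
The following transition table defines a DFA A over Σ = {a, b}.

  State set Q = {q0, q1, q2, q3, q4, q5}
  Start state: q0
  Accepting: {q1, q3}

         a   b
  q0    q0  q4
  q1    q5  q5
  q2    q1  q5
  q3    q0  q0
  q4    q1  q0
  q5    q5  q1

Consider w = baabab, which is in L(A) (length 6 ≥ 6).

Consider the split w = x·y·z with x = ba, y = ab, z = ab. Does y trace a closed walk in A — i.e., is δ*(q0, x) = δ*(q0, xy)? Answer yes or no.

State sequence: q0 -b-> q4 -a-> q1 -a-> q5 -b-> q1

After x (step 2): q1. After xy (step 4): q1.
They match, so y = ab drives A around a cycle from q1 back to itself; pumping y any number of times keeps A in q1 before reading z, and xyⁱz ∈ L(A) for every i ≥ 0.

yes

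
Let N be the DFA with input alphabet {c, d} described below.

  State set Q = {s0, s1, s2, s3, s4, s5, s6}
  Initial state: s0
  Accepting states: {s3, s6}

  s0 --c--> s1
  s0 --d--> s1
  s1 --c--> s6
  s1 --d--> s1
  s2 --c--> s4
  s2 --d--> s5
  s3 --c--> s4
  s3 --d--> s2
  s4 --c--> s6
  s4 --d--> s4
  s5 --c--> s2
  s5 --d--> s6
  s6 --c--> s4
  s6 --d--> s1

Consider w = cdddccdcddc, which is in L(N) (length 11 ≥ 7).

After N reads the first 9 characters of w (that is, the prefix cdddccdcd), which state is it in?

Run of N on the first 9 characters of w = c d d d c c d c d:
  step 0: s0  (start)
  step 1: s1  (read c: s0→s1)
  step 2: s1  (read d: s1→s1)
  step 3: s1  (read d: s1→s1)
  step 4: s1  (read d: s1→s1)
  step 5: s6  (read c: s1→s6)
  step 6: s4  (read c: s6→s4)
  step 7: s4  (read d: s4→s4)
  step 8: s6  (read c: s4→s6)
  step 9: s1  (read d: s6→s1)

After reading 9 characters, N is in state s1.

s1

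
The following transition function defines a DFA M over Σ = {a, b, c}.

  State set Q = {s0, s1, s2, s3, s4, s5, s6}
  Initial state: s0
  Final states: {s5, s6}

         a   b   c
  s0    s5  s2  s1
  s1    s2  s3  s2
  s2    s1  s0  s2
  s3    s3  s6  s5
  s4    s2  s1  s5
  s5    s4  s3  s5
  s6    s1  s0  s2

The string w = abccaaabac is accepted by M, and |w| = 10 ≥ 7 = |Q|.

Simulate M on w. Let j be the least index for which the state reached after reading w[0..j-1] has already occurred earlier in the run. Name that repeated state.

s5

State sequence: s0 -a-> s5 -b-> s3 -c-> s5 -c-> s5 -a-> s4 -a-> s2 -a-> s1 -b-> s3 -a-> s3 -c-> s5
First repeat at step 3: s5 was already visited.

The earliest repeat is at step j = 3: M is in s5, which it already visited at step i = 1.
Pumping length from the standard proof: p = 7 (the number of states). The repeated state found above gives |xy| = j ≤ 7 and |y| = j − i ≥ 1.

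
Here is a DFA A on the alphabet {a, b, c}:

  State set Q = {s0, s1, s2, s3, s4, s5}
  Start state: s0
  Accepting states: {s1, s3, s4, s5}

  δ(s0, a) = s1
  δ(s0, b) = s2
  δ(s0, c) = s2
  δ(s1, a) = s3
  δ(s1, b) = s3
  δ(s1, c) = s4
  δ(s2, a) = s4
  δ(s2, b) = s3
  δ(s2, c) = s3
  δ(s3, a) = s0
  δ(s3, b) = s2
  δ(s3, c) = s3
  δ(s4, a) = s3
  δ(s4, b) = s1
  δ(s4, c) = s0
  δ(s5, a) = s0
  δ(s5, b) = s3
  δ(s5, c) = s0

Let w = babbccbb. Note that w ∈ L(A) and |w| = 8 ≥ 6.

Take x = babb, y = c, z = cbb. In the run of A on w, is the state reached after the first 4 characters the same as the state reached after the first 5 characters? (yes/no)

Run of A on the first 5 characters of w = b a b b c:
  step 0: s0  (start)
  step 1: s2  (read b: s0→s2)
  step 2: s4  (read a: s2→s4)
  step 3: s1  (read b: s4→s1)
  step 4: s3  (read b: s1→s3)
  step 5: s3  (read c: s3→s3)

After x (step 4): s3. After xy (step 5): s3.
They match, so y = c drives A around a cycle from s3 back to itself; pumping y any number of times keeps A in s3 before reading z, and xyⁱz ∈ L(A) for every i ≥ 0.

yes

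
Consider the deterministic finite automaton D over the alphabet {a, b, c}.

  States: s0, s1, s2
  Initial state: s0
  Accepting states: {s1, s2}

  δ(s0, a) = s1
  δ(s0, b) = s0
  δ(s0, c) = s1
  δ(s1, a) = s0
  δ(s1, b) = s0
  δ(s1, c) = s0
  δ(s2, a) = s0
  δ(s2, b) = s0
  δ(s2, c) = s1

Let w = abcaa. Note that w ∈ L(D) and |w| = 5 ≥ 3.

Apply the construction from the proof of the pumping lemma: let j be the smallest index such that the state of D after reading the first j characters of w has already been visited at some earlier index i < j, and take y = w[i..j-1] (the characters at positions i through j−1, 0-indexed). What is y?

Run of D on w = a b c a a:
  step 0: s0  (start)
  step 1: s1  (read a: s0→s1)
  step 2: s0  (read b: s1→s0)   ← first repeat (s0 seen earlier)
  step 3: s1  (read c: s0→s1)
  step 4: s0  (read a: s1→s0)
  step 5: s1  (read a: s0→s1)

So i = 0, j = 2, giving x = w[0:0] = ε, y = w[0:2] = ab, z = w[2:5] = caa.
Check: |xy| = 2 ≤ 3 and |y| = 2 ≥ 1. Reading y takes D from s0 back to s0, so every xyⁱz is accepted.

ab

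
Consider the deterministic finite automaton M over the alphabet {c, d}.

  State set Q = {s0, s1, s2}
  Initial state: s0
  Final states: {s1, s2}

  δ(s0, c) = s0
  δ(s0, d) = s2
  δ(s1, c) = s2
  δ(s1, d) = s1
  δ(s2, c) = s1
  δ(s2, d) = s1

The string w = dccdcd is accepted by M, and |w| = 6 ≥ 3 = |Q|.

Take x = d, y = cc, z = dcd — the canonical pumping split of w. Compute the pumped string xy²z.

dccccdcd

xy^2z = d·cc·cc·dcd = dccccdcd.
Reading y = cc takes M from s2 back to s2, so after x·y·y the machine is still in s2, and z then leads to the accepting state s1. Hence dccccdcd ∈ L(M).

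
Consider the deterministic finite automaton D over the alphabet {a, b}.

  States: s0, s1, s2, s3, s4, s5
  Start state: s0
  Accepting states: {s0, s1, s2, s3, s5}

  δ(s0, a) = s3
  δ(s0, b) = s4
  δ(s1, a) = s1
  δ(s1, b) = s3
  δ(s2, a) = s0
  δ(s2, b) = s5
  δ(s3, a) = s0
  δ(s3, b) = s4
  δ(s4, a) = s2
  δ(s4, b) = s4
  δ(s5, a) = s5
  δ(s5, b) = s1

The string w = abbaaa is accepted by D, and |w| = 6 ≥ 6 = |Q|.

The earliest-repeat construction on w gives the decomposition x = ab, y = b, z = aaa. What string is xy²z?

abbbaaa

xy^2z = ab·b·b·aaa = abbbaaa.
Reading y = b takes D from s4 back to s4, so after x·y·y the machine is still in s4, and z then leads to the accepting state s3. Hence abbbaaa ∈ L(D).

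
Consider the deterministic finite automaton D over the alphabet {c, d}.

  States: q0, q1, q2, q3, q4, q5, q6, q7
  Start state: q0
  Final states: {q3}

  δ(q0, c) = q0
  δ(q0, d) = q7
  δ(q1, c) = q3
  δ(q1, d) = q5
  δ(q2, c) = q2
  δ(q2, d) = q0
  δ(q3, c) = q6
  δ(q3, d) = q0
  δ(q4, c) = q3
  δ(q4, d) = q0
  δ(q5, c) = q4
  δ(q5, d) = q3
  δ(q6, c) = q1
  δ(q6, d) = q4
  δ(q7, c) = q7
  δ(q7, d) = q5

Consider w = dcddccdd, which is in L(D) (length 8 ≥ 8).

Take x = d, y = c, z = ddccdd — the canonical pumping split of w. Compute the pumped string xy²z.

dccddccdd

xy^2z = d·c·c·ddccdd = dccddccdd.
Reading y = c takes D from q7 back to q7, so after x·y·y the machine is still in q7, and z then leads to the accepting state q3. Hence dccddccdd ∈ L(D).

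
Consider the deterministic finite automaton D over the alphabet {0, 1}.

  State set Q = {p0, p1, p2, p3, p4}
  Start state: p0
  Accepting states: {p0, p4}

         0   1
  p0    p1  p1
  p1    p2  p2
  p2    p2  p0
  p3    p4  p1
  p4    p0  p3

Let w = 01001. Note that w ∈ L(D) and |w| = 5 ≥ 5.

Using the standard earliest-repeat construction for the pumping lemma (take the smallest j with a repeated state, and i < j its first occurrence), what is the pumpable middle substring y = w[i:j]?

0

State sequence: p0 -0-> p1 -1-> p2 -0-> p2 -0-> p2 -1-> p0
First repeat at step 3: p2 was already visited.

So i = 2, j = 3, giving x = w[0:2] = 01, y = w[2:3] = 0, z = w[3:5] = 01.
Check: |xy| = 3 ≤ 5 and |y| = 1 ≥ 1. Reading y takes D from p2 back to p2, so every xyⁱz is accepted.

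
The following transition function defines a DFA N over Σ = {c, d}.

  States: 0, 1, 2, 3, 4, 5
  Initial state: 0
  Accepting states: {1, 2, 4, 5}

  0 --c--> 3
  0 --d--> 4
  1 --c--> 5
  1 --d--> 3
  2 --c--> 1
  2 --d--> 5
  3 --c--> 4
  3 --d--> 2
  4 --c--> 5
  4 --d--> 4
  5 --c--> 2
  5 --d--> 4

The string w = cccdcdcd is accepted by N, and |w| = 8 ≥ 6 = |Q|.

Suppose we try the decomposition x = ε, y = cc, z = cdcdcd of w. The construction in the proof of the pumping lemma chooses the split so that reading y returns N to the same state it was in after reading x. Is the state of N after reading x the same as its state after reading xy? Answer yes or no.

no

State sequence: 0 -c-> 3 -c-> 4

After x (step 0): 0. After xy (step 2): 4.
They differ (0 ≠ 4), so y is not a cycle from the state after x; this split is not the one the pumping-lemma construction produces, and pumping y need not keep the string in L(N).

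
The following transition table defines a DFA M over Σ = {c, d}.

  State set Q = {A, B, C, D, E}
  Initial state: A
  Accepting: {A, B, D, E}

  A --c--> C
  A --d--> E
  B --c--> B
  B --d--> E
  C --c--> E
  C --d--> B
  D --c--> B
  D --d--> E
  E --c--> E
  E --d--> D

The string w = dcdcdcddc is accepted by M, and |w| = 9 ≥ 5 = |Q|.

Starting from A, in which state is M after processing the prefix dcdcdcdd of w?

State sequence: A -d-> E -c-> E -d-> D -c-> B -d-> E -c-> E -d-> D -d-> E

After reading 8 characters, M is in state E.

E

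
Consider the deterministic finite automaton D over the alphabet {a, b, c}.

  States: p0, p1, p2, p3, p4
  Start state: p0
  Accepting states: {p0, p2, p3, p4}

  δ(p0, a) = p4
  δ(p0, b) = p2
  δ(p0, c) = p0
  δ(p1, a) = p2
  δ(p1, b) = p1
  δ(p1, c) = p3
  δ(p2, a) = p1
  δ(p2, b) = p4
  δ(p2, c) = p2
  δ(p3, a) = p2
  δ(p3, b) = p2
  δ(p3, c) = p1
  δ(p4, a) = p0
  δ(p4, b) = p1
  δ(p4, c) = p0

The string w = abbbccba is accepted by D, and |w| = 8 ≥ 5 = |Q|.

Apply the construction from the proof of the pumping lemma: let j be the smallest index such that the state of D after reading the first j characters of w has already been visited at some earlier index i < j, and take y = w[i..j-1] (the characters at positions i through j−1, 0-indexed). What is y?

b

Run of D on w = a b b b c c b a:
  step 0: p0  (start)
  step 1: p4  (read a: p0→p4)
  step 2: p1  (read b: p4→p1)
  step 3: p1  (read b: p1→p1)   ← first repeat (p1 seen earlier)
  step 4: p1  (read b: p1→p1)
  step 5: p3  (read c: p1→p3)
  step 6: p1  (read c: p3→p1)
  step 7: p1  (read b: p1→p1)
  step 8: p2  (read a: p1→p2)

So i = 2, j = 3, giving x = w[0:2] = ab, y = w[2:3] = b, z = w[3:8] = bccba.
Check: |xy| = 3 ≤ 5 and |y| = 1 ≥ 1. Reading y takes D from p1 back to p1, so every xyⁱz is accepted.
Since D has 5 states, any run of length ≥ 5 visits 5+1 states, so by pigeonhole some state repeats within the first 5 steps — that repeat gives the pumpable loop.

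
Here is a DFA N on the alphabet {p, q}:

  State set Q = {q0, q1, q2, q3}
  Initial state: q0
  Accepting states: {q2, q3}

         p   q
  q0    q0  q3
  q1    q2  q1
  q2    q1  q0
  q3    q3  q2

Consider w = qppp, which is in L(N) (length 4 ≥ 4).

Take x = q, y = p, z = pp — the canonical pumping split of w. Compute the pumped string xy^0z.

qpp

xy⁰z = xz = q·pp = qpp.
Reading y = p takes N from q3 back to q3, so after x the machine is still in q3, and z then leads to the accepting state q3. Hence qpp ∈ L(N).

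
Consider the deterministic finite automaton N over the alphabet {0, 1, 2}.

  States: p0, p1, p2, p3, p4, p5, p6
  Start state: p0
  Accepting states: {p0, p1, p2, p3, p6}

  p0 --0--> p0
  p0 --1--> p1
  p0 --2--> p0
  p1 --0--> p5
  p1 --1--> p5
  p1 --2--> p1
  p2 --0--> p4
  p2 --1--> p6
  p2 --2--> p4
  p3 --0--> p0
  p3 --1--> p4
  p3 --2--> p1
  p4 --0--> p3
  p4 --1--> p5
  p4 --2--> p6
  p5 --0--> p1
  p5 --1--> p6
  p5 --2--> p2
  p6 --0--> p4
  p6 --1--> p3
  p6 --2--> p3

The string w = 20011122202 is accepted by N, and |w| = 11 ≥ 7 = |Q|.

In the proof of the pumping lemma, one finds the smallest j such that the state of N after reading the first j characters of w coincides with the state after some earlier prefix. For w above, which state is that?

Run of N on w = 2 0 0 1 1 1 2 2 2 0 2:
  step 0: p0  (start)
  step 1: p0  (read 2: p0→p0)   ← first repeat (p0 seen earlier)
  step 2: p0  (read 0: p0→p0)
  step 3: p0  (read 0: p0→p0)
  step 4: p1  (read 1: p0→p1)
  step 5: p5  (read 1: p1→p5)
  step 6: p6  (read 1: p5→p6)
  step 7: p3  (read 2: p6→p3)
  step 8: p1  (read 2: p3→p1)
  step 9: p1  (read 2: p1→p1)
  step 10: p5  (read 0: p1→p5)
  step 11: p2  (read 2: p5→p2)

The earliest repeat is at step j = 1: N is in p0, which it already visited at step i = 0.
With |Q| = 7, pigeonhole forces a state repeat no later than step 7; the substring read between the first and second visits to that state can be pumped.

p0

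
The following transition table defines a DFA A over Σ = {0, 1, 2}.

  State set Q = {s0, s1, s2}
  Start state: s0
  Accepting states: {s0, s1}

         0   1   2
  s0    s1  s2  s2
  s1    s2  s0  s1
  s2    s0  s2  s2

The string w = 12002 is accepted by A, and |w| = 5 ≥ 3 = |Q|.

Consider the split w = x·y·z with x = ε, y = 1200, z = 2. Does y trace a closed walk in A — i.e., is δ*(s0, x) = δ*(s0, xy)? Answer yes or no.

no

State sequence: s0 -1-> s2 -2-> s2 -0-> s0 -0-> s1

After x (step 0): s0. After xy (step 4): s1.
They differ (s0 ≠ s1), so y is not a cycle from the state after x; this split is not the one the pumping-lemma construction produces, and pumping y need not keep the string in L(A).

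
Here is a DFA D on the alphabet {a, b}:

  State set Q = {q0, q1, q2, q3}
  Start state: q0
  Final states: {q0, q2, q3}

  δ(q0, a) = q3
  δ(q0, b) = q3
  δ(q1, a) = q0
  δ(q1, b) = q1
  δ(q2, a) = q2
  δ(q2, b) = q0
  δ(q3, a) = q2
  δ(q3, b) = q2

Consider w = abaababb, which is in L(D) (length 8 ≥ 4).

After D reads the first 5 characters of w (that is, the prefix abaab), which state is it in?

q0

Run of D on the first 5 characters of w = a b a a b:
  step 0: q0  (start)
  step 1: q3  (read a: q0→q3)
  step 2: q2  (read b: q3→q2)
  step 3: q2  (read a: q2→q2)
  step 4: q2  (read a: q2→q2)
  step 5: q0  (read b: q2→q0)

After reading 5 characters, D is in state q0.
(This kind of state-tracing is the core of the pumping-lemma construction: with 4 states, pigeonhole forces a repeat within the first 4 steps.)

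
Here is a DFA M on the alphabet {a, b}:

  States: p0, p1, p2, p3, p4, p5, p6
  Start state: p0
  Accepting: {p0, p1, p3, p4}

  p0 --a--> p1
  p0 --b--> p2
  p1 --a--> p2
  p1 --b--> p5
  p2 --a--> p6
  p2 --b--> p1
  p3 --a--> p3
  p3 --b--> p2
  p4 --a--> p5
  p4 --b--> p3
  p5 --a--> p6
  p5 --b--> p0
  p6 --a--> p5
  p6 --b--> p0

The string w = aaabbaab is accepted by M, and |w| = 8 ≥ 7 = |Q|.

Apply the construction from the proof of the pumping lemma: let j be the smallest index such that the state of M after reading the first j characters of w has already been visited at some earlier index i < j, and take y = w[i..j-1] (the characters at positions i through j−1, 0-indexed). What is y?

aaab

Run of M on w = a a a b b a a b:
  step 0: p0  (start)
  step 1: p1  (read a: p0→p1)
  step 2: p2  (read a: p1→p2)
  step 3: p6  (read a: p2→p6)
  step 4: p0  (read b: p6→p0)   ← first repeat (p0 seen earlier)
  step 5: p2  (read b: p0→p2)
  step 6: p6  (read a: p2→p6)
  step 7: p5  (read a: p6→p5)
  step 8: p0  (read b: p5→p0)

So i = 0, j = 4, giving x = w[0:0] = ε, y = w[0:4] = aaab, z = w[4:8] = baab.
Check: |xy| = 4 ≤ 7 and |y| = 4 ≥ 1. Reading y takes M from p0 back to p0, so every xyⁱz is accepted.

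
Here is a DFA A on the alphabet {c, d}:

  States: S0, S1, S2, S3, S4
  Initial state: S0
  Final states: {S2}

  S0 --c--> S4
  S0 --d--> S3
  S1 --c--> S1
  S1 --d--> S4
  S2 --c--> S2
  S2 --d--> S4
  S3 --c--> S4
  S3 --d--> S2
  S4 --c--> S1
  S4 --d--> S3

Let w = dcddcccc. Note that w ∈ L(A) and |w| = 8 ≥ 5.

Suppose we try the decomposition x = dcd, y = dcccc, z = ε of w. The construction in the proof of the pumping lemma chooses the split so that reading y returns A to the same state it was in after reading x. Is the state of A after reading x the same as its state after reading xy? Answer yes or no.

Run of A on the first 8 characters of w = d c d d c c c c:
  step 0: S0  (start)
  step 1: S3  (read d: S0→S3)
  step 2: S4  (read c: S3→S4)
  step 3: S3  (read d: S4→S3)
  step 4: S2  (read d: S3→S2)
  step 5: S2  (read c: S2→S2)
  step 6: S2  (read c: S2→S2)
  step 7: S2  (read c: S2→S2)
  step 8: S2  (read c: S2→S2)

After x (step 3): S3. After xy (step 8): S2.
They differ (S3 ≠ S2), so y is not a cycle from the state after x; this split is not the one the pumping-lemma construction produces, and pumping y need not keep the string in L(A).

no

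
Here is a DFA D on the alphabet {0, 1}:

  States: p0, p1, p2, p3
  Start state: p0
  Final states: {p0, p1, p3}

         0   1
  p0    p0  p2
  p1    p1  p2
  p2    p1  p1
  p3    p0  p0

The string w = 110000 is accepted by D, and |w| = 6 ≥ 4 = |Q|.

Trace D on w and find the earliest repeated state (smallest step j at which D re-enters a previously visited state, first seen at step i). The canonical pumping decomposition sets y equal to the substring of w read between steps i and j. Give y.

Run of D on w = 1 1 0 0 0 0:
  step 0: p0  (start)
  step 1: p2  (read 1: p0→p2)
  step 2: p1  (read 1: p2→p1)
  step 3: p1  (read 0: p1→p1)   ← first repeat (p1 seen earlier)
  step 4: p1  (read 0: p1→p1)
  step 5: p1  (read 0: p1→p1)
  step 6: p1  (read 0: p1→p1)

So i = 2, j = 3, giving x = w[0:2] = 11, y = w[2:3] = 0, z = w[3:6] = 000.
Check: |xy| = 3 ≤ 4 and |y| = 1 ≥ 1. Reading y takes D from p1 back to p1, so every xyⁱz is accepted.
The DFA has 4 states, so the proof of the pumping lemma guarantees a repeated state among the first 4+1 visited; the segment between the two visits is the pumpable y.

0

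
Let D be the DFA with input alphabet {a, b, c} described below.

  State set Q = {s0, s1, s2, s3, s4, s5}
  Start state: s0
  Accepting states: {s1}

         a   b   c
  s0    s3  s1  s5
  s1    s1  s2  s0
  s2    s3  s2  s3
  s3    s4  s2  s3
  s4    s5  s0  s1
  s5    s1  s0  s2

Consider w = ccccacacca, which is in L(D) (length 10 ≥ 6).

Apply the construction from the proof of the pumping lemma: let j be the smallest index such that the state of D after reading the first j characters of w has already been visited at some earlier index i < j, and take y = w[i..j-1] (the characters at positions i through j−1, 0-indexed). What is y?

State sequence: s0 -c-> s5 -c-> s2 -c-> s3 -c-> s3 -a-> s4 -c-> s1 -a-> s1 -c-> s0 -c-> s5 -a-> s1
First repeat at step 4: s3 was already visited.

So i = 3, j = 4, giving x = w[0:3] = ccc, y = w[3:4] = c, z = w[4:10] = acacca.
Check: |xy| = 4 ≤ 6 and |y| = 1 ≥ 1. Reading y takes D from s3 back to s3, so every xyⁱz is accepted.
Pumping length from the standard proof: p = 6 (the number of states). The repeated state found above gives |xy| = j ≤ 6 and |y| = j − i ≥ 1.

c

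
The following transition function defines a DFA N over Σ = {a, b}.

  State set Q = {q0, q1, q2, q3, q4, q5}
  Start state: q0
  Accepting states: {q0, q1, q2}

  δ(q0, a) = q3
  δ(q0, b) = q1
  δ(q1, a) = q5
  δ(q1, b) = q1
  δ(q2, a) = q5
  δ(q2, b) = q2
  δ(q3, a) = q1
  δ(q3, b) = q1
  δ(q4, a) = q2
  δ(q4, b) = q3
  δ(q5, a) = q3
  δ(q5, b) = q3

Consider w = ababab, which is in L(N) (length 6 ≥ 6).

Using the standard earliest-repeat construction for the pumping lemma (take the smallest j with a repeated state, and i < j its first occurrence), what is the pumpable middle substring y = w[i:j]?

bab

Run of N on w = a b a b a b:
  step 0: q0  (start)
  step 1: q3  (read a: q0→q3)
  step 2: q1  (read b: q3→q1)
  step 3: q5  (read a: q1→q5)
  step 4: q3  (read b: q5→q3)   ← first repeat (q3 seen earlier)
  step 5: q1  (read a: q3→q1)
  step 6: q1  (read b: q1→q1)

So i = 1, j = 4, giving x = w[0:1] = a, y = w[1:4] = bab, z = w[4:6] = ab.
Check: |xy| = 4 ≤ 6 and |y| = 3 ≥ 1. Reading y takes N from q3 back to q3, so every xyⁱz is accepted.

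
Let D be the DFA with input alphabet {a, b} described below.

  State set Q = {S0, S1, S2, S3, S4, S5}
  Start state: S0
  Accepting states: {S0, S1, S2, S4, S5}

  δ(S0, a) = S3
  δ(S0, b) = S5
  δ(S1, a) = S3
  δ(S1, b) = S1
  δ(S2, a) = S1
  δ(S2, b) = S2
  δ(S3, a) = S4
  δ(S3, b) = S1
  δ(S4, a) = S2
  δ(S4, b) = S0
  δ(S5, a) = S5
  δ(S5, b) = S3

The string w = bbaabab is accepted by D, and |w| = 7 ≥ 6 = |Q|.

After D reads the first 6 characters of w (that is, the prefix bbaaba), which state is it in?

State sequence: S0 -b-> S5 -b-> S3 -a-> S4 -a-> S2 -b-> S2 -a-> S1

After reading 6 characters, D is in state S1.

S1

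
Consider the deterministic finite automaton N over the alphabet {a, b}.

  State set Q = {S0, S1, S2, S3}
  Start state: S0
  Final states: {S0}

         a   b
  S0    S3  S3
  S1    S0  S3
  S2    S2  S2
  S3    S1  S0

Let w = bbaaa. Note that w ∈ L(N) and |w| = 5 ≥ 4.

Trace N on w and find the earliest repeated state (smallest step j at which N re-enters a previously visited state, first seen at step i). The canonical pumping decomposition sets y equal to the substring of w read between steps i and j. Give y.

State sequence: S0 -b-> S3 -b-> S0 -a-> S3 -a-> S1 -a-> S0
First repeat at step 2: S0 was already visited.

So i = 0, j = 2, giving x = w[0:0] = ε, y = w[0:2] = bb, z = w[2:5] = aaa.
Check: |xy| = 2 ≤ 4 and |y| = 2 ≥ 1. Reading y takes N from S0 back to S0, so every xyⁱz is accepted.
With |Q| = 4, pigeonhole forces a state repeat no later than step 4; the substring read between the first and second visits to that state can be pumped.

bb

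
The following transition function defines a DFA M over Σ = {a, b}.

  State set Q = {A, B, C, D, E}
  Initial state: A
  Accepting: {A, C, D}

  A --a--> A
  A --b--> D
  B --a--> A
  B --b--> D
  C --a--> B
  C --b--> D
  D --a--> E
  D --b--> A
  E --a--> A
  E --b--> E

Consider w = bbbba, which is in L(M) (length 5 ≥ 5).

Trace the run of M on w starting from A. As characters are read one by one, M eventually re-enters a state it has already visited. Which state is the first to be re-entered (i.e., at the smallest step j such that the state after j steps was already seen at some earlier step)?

State sequence: A -b-> D -b-> A -b-> D -b-> A -a-> A
First repeat at step 2: A was already visited.

The earliest repeat is at step j = 2: M is in A, which it already visited at step i = 0.
Pumping length from the standard proof: p = 5 (the number of states). The repeated state found above gives |xy| = j ≤ 5 and |y| = j − i ≥ 1.

A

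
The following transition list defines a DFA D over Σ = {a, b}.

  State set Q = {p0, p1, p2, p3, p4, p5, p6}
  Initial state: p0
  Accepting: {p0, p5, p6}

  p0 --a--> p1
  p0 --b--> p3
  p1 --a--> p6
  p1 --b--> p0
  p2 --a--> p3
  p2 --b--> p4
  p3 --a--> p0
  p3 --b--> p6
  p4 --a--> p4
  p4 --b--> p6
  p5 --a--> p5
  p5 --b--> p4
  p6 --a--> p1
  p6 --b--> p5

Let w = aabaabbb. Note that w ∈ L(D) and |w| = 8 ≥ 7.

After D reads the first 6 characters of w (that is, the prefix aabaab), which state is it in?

p4

Run of D on the first 6 characters of w = a a b a a b:
  step 0: p0  (start)
  step 1: p1  (read a: p0→p1)
  step 2: p6  (read a: p1→p6)
  step 3: p5  (read b: p6→p5)
  step 4: p5  (read a: p5→p5)
  step 5: p5  (read a: p5→p5)
  step 6: p4  (read b: p5→p4)

After reading 6 characters, D is in state p4.
(This kind of state-tracing is the core of the pumping-lemma construction: with 7 states, pigeonhole forces a repeat within the first 7 steps.)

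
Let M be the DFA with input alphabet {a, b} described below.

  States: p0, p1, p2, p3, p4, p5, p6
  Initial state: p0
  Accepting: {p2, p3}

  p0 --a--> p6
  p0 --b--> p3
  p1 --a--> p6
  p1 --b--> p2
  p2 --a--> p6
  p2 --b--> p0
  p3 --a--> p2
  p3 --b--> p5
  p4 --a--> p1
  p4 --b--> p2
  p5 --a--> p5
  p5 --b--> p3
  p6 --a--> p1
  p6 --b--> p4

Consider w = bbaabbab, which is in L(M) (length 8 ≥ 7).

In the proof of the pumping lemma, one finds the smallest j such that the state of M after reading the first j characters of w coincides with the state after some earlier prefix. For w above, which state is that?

p5

Run of M on w = b b a a b b a b:
  step 0: p0  (start)
  step 1: p3  (read b: p0→p3)
  step 2: p5  (read b: p3→p5)
  step 3: p5  (read a: p5→p5)   ← first repeat (p5 seen earlier)
  step 4: p5  (read a: p5→p5)
  step 5: p3  (read b: p5→p3)
  step 6: p5  (read b: p3→p5)
  step 7: p5  (read a: p5→p5)
  step 8: p3  (read b: p5→p3)

The earliest repeat is at step j = 3: M is in p5, which it already visited at step i = 2.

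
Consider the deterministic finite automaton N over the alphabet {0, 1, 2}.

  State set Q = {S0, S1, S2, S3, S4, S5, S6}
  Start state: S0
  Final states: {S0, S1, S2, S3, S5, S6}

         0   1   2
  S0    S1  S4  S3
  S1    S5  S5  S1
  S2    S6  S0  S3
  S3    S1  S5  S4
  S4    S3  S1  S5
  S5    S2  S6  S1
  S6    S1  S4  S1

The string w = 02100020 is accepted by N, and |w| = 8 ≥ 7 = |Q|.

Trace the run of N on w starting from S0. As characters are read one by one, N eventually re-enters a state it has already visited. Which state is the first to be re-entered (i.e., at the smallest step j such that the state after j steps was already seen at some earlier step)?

Run of N on w = 0 2 1 0 0 0 2 0:
  step 0: S0  (start)
  step 1: S1  (read 0: S0→S1)
  step 2: S1  (read 2: S1→S1)   ← first repeat (S1 seen earlier)
  step 3: S5  (read 1: S1→S5)
  step 4: S2  (read 0: S5→S2)
  step 5: S6  (read 0: S2→S6)
  step 6: S1  (read 0: S6→S1)
  step 7: S1  (read 2: S1→S1)
  step 8: S5  (read 0: S1→S5)

The earliest repeat is at step j = 2: N is in S1, which it already visited at step i = 1.

S1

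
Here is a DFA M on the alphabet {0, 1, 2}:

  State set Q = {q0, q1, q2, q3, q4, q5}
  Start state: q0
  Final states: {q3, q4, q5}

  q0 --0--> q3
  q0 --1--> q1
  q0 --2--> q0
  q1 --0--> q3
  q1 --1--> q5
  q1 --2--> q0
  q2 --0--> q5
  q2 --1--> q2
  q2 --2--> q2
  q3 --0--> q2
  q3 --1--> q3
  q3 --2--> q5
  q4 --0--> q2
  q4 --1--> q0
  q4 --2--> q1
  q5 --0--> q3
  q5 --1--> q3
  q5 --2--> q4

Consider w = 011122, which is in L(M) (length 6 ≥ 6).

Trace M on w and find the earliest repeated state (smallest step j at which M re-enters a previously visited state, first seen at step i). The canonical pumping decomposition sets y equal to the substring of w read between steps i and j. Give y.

State sequence: q0 -0-> q3 -1-> q3 -1-> q3 -1-> q3 -2-> q5 -2-> q4
First repeat at step 2: q3 was already visited.

So i = 1, j = 2, giving x = w[0:1] = 0, y = w[1:2] = 1, z = w[2:6] = 1122.
Check: |xy| = 2 ≤ 6 and |y| = 1 ≥ 1. Reading y takes M from q3 back to q3, so every xyⁱz is accepted.

1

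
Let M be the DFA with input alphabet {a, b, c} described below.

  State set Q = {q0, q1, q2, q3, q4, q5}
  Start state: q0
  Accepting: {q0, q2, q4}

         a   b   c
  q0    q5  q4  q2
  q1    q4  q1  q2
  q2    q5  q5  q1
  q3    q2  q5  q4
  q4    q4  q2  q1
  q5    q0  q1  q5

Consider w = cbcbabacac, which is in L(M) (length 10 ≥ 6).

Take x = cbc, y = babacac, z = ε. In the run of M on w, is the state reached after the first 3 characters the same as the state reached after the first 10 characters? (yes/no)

Run of M on the first 10 characters of w = c b c b a b a c a c:
  step 0: q0  (start)
  step 1: q2  (read c: q0→q2)
  step 2: q5  (read b: q2→q5)
  step 3: q5  (read c: q5→q5)
  step 4: q1  (read b: q5→q1)
  step 5: q4  (read a: q1→q4)
  step 6: q2  (read b: q4→q2)
  step 7: q5  (read a: q2→q5)
  step 8: q5  (read c: q5→q5)
  step 9: q0  (read a: q5→q0)
  step 10: q2  (read c: q0→q2)

After x (step 3): q5. After xy (step 10): q2.
They differ (q5 ≠ q2), so y is not a cycle from the state after x; this split is not the one the pumping-lemma construction produces, and pumping y need not keep the string in L(M).

no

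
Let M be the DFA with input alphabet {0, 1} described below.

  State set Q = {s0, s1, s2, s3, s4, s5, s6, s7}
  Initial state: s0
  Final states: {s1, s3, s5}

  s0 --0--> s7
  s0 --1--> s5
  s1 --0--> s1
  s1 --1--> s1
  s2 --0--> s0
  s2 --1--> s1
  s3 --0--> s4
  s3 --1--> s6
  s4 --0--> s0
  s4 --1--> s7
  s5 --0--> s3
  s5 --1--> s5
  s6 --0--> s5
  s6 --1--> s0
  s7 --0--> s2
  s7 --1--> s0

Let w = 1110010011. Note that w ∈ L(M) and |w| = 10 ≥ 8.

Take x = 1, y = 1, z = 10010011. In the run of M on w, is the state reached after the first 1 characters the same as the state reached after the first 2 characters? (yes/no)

Run of M on the first 2 characters of w = 1 1:
  step 0: s0  (start)
  step 1: s5  (read 1: s0→s5)
  step 2: s5  (read 1: s5→s5)

After x (step 1): s5. After xy (step 2): s5.
They match, so y = 1 drives M around a cycle from s5 back to itself; pumping y any number of times keeps M in s5 before reading z, and xyⁱz ∈ L(M) for every i ≥ 0.

yes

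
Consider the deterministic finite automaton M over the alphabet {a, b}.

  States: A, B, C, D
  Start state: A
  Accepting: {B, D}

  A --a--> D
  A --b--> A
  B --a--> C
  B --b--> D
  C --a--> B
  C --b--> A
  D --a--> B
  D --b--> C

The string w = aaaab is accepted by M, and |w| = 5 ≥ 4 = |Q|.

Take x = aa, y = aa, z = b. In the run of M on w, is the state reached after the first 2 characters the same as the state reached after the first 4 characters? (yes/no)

State sequence: A -a-> D -a-> B -a-> C -a-> B

After x (step 2): B. After xy (step 4): B.
They match, so y = aa drives M around a cycle from B back to itself; pumping y any number of times keeps M in B before reading z, and xyⁱz ∈ L(M) for every i ≥ 0.

yes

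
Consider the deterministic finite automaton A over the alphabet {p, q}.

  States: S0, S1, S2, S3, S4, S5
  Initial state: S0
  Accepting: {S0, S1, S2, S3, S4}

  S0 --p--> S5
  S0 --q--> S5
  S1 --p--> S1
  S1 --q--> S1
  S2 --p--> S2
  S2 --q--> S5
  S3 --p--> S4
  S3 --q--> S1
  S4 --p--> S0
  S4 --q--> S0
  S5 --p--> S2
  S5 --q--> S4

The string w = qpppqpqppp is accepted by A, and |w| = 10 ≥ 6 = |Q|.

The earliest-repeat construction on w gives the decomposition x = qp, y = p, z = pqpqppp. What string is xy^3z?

qpppppqpqppp

xy^3z = qp·p·p·p·pqpqppp = qpppppqpqppp.
Reading y = p takes A from S2 back to S2, so after x·y·y·y the machine is still in S2, and z then leads to the accepting state S2. Hence qpppppqpqppp ∈ L(A).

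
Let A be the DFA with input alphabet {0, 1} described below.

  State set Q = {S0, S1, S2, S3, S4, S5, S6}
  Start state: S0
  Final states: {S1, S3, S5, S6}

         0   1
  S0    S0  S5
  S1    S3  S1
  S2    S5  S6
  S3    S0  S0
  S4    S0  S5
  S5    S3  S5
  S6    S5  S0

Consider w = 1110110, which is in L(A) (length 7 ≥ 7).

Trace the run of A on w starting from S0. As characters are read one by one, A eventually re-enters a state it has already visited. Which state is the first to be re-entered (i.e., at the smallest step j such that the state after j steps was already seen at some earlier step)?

S5

State sequence: S0 -1-> S5 -1-> S5 -1-> S5 -0-> S3 -1-> S0 -1-> S5 -0-> S3
First repeat at step 2: S5 was already visited.

The earliest repeat is at step j = 2: A is in S5, which it already visited at step i = 1.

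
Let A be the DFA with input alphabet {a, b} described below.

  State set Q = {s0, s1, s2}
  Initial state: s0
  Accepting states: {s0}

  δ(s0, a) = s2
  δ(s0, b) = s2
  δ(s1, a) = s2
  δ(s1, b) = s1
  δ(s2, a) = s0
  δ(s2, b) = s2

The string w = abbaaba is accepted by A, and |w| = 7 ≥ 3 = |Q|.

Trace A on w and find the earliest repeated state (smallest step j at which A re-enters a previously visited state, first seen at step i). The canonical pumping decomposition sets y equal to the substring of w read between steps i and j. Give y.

Run of A on w = a b b a a b a:
  step 0: s0  (start)
  step 1: s2  (read a: s0→s2)
  step 2: s2  (read b: s2→s2)   ← first repeat (s2 seen earlier)
  step 3: s2  (read b: s2→s2)
  step 4: s0  (read a: s2→s0)
  step 5: s2  (read a: s0→s2)
  step 6: s2  (read b: s2→s2)
  step 7: s0  (read a: s2→s0)

So i = 1, j = 2, giving x = w[0:1] = a, y = w[1:2] = b, z = w[2:7] = baaba.
Check: |xy| = 2 ≤ 3 and |y| = 1 ≥ 1. Reading y takes A from s2 back to s2, so every xyⁱz is accepted.

b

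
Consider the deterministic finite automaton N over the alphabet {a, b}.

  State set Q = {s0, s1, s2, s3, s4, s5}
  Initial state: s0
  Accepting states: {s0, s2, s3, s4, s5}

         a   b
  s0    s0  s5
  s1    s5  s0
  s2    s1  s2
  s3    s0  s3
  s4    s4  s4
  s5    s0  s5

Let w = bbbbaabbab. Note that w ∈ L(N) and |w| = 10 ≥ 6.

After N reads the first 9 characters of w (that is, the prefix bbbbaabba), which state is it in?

State sequence: s0 -b-> s5 -b-> s5 -b-> s5 -b-> s5 -a-> s0 -a-> s0 -b-> s5 -b-> s5 -a-> s0

After reading 9 characters, N is in state s0.

s0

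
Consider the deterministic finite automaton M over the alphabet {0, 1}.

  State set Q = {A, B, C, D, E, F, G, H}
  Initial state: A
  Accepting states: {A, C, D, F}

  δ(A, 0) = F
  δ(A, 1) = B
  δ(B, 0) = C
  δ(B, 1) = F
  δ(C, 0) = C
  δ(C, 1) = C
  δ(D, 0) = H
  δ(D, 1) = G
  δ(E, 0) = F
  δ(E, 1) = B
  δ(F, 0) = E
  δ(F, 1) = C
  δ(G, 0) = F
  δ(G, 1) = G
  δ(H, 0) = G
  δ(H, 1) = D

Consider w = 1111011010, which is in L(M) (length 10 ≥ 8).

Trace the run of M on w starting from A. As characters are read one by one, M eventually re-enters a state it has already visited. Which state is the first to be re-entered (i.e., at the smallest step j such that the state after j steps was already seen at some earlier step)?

C

State sequence: A -1-> B -1-> F -1-> C -1-> C -0-> C -1-> C -1-> C -0-> C -1-> C -0-> C
First repeat at step 4: C was already visited.

The earliest repeat is at step j = 4: M is in C, which it already visited at step i = 3.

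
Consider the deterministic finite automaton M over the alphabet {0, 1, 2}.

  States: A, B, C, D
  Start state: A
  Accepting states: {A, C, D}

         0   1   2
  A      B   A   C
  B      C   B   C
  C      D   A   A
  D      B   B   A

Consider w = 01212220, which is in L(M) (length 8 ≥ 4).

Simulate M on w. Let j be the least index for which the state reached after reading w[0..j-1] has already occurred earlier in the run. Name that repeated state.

State sequence: A -0-> B -1-> B -2-> C -1-> A -2-> C -2-> A -2-> C -0-> D
First repeat at step 2: B was already visited.

The earliest repeat is at step j = 2: M is in B, which it already visited at step i = 1.
Since M has 4 states, any run of length ≥ 4 visits 4+1 states, so by pigeonhole some state repeats within the first 4 steps — that repeat gives the pumpable loop.

B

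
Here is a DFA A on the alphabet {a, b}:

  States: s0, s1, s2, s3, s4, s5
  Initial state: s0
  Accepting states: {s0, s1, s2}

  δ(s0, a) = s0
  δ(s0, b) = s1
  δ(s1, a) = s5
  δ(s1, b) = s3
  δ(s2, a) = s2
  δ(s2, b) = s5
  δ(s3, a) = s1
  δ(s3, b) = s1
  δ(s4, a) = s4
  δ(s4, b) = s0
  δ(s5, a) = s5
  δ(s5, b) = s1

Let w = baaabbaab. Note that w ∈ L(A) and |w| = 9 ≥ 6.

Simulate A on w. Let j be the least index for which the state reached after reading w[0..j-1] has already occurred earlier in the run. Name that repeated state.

s5

State sequence: s0 -b-> s1 -a-> s5 -a-> s5 -a-> s5 -b-> s1 -b-> s3 -a-> s1 -a-> s5 -b-> s1
First repeat at step 3: s5 was already visited.

The earliest repeat is at step j = 3: A is in s5, which it already visited at step i = 2.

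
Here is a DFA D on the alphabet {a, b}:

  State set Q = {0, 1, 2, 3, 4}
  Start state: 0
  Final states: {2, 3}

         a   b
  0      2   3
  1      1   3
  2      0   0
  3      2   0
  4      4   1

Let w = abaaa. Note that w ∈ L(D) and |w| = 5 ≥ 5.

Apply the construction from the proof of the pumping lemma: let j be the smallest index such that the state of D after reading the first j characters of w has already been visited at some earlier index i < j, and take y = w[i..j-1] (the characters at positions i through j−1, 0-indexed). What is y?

State sequence: 0 -a-> 2 -b-> 0 -a-> 2 -a-> 0 -a-> 2
First repeat at step 2: 0 was already visited.

So i = 0, j = 2, giving x = w[0:0] = ε, y = w[0:2] = ab, z = w[2:5] = aaa.
Check: |xy| = 2 ≤ 5 and |y| = 2 ≥ 1. Reading y takes D from 0 back to 0, so every xyⁱz is accepted.
Since D has 5 states, any run of length ≥ 5 visits 5+1 states, so by pigeonhole some state repeats within the first 5 steps — that repeat gives the pumpable loop.

ab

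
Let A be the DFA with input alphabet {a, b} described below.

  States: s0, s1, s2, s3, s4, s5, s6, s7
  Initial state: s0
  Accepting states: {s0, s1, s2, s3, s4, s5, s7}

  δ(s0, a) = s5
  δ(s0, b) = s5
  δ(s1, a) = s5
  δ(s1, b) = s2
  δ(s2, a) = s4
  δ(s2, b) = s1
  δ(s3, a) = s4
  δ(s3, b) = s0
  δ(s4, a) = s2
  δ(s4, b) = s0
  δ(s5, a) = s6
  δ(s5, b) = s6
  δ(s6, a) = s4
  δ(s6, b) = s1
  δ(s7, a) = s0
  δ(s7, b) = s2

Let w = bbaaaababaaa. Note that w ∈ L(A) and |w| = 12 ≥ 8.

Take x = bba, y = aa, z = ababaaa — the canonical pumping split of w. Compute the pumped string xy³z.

bbaaaaaaaababaaa

xy^3z = bba·aa·aa·aa·ababaaa = bbaaaaaaaababaaa.
Reading y = aa takes A from s4 back to s4, so after x·y·y·y the machine is still in s4, and z then leads to the accepting state s4. Hence bbaaaaaaaababaaa ∈ L(A).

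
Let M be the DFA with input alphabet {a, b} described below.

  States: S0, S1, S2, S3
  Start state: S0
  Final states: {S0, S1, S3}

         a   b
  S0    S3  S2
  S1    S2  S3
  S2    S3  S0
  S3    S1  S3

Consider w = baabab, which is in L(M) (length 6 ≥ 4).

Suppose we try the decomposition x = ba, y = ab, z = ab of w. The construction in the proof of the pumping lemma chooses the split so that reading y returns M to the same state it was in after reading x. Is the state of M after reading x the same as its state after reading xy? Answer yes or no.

yes

State sequence: S0 -b-> S2 -a-> S3 -a-> S1 -b-> S3

After x (step 2): S3. After xy (step 4): S3.
They match, so y = ab drives M around a cycle from S3 back to itself; pumping y any number of times keeps M in S3 before reading z, and xyⁱz ∈ L(M) for every i ≥ 0.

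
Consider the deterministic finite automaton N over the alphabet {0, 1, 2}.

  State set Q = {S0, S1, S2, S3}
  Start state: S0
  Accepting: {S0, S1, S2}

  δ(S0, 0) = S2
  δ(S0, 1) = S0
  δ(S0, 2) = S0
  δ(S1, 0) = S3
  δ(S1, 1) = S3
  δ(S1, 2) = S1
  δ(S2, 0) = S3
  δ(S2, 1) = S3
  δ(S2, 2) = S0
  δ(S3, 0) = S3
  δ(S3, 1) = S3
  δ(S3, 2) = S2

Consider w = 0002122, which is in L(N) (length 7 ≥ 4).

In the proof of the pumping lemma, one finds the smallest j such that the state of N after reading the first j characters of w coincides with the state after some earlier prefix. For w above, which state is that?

S3

Run of N on w = 0 0 0 2 1 2 2:
  step 0: S0  (start)
  step 1: S2  (read 0: S0→S2)
  step 2: S3  (read 0: S2→S3)
  step 3: S3  (read 0: S3→S3)   ← first repeat (S3 seen earlier)
  step 4: S2  (read 2: S3→S2)
  step 5: S3  (read 1: S2→S3)
  step 6: S2  (read 2: S3→S2)
  step 7: S0  (read 2: S2→S0)

The earliest repeat is at step j = 3: N is in S3, which it already visited at step i = 2.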